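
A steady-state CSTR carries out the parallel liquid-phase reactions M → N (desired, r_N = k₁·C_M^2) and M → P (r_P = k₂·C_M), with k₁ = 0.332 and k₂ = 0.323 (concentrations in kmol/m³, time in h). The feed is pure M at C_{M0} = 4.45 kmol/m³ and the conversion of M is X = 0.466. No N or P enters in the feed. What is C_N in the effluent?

Exit C_M = C_{M0}(1−X) = 4.45×0.534 = 2.376 kmol/m³.
A CSTR operates uniformly at the exit composition, giving r_N = 1.875 and r_P = 0.7675 (each k·C_M^n at C_M = 2.376).
Fraction of consumed M going to N: r_N/(r_N+r_P) = 0.7095.
C_N = 0.7095·C_{M0}·X = 0.7095×4.45×0.466 = 1.47 kmol/m³.

1.47 kmol/m³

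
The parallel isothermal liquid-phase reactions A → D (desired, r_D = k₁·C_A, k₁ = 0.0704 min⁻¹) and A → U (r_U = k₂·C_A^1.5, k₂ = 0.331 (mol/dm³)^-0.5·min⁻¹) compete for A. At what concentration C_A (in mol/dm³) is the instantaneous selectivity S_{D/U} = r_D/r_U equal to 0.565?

0.142 mol/dm³

S_{D/U} = (k₁/k₂)·C_A^-0.5 ⇒ C_A = (S·k₂/k₁)^(-2).
= (0.565×0.331/0.0704)^(-2) = (2.656)^(-2) = 0.142 mol/dm³.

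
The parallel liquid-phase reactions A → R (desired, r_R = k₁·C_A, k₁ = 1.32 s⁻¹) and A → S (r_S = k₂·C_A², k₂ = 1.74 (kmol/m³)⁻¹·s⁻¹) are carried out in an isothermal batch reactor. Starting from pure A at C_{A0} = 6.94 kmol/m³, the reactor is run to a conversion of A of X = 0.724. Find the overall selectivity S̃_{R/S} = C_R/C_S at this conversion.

0.190

C_A = C_{A0}(1−X) = 1.915 kmol/m³.
Along a PFR/batch, dC_R/dC_A = −r_R/(r_R+r_S) = −k₁/(k₁+k₂·C_A).
Integrating from C_{A0} to C_A: C_R = (1.32/1.74)·ln[(1.32+1.74·6.94)/(1.32+1.74·1.92)] = 0.7586·ln(13.40/4.653) = 0.8022 kmol/m³.
C_S = (C_{A0}−C_A)−C_R = 4.222 kmol/m³; S̃_{R/S} = 0.8022/4.222 = 0.190.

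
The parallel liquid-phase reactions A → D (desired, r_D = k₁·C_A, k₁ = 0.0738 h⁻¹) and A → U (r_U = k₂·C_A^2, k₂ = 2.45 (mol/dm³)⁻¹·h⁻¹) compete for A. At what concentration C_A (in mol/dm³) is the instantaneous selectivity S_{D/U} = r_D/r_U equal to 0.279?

S_{D/U} = (k₁/k₂)·C_A⁻¹ ⇒ C_A = (S·k₂/k₁)^(-1).
= (0.279×2.45/0.0738)^(-1) = (9.262)^(-1) = 0.108 mol/dm³.

0.108 mol/dm³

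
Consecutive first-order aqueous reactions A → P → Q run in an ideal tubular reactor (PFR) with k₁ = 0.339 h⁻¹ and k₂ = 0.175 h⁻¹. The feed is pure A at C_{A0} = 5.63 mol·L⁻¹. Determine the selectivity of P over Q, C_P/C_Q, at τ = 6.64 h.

0.921

The intermediate concentration in a first-order A→B→C sequence is C_P = k₁C_{A0}(e^(−k₁τ) − e^(−k₂τ))/(k₂−k₁).
e^(−k₁τ) = e^(−0.339×6.64) = e^(−2.251) = 0.1053; e^(−k₂τ) = e^(−1.162) = 0.3129.
C_P = 0.339×5.63/(0.175−0.339) × (0.1053−0.3129) = (-11.64)×(-0.2076) = 2.416 mol·L⁻¹.
C_A = C_{A0}e^(−k₁τ) = 0.5928 mol·L⁻¹, so C_Q = C_{A0}−C_A−C_P = 2.622 mol·L⁻¹; C_P/C_Q = 0.921.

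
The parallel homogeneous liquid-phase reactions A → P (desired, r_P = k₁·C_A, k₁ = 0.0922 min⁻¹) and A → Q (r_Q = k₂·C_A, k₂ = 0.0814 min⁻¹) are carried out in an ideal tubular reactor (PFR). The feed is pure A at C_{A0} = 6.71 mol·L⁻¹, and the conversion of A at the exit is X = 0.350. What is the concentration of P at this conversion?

1.25 mol·L⁻¹

C_A = C_{A0}(1−X) = 4.362 mol·L⁻¹.
Both paths are first order in A, so the instantaneous fraction to P is constant: dC_P/d(−C_A) = k₁/(k₁+k₂) = 0.5311.
C_P = 0.5311·(C_{A0}−C_A) = 0.5311×2.348 = 1.25 mol·L⁻¹.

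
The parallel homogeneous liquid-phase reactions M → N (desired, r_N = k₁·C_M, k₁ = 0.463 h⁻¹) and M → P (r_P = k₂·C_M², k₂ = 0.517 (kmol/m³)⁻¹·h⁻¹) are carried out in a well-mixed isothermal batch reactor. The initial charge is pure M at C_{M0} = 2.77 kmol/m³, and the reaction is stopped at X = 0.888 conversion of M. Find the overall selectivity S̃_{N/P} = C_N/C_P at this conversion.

C_M = C_{M0}(1−X) = 0.3102 kmol/m³.
Along a PFR/batch, dC_N/dC_M = −r_N/(r_N+r_P) = −k₁/(k₁+k₂·C_M).
Integrating from C_{M0} to C_M: C_N = (0.463/0.517)·ln[(0.463+0.517·2.77)/(0.463+0.517·0.310)] = 0.8956·ln(1.895/0.6234) = 0.9957 kmol/m³.
C_P = (C_{M0}−C_M)−C_N = 1.464 kmol/m³; S̃_{N/P} = 0.9957/1.464 = 0.680.

0.680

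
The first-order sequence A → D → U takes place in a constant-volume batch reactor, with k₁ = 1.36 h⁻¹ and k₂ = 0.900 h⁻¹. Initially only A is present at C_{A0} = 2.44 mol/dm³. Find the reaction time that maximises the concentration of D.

Setting dC_D/dt = 0 gives t_opt = ln(k₂/k₁)/(k₂−k₁).
= ln(0.900/1.36)/(0.900−1.36) = ln(0.6618)/-0.4600 = -0.4128/-0.4600 = 0.897 h.

0.897 h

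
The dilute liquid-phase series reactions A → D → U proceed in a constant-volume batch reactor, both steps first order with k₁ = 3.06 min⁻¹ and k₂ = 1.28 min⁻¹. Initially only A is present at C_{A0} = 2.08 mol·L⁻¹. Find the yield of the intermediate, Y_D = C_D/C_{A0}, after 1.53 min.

0.227

For first-order series with pure A initially, C_D(t) = k₁C_{A0}/(k₂−k₁)·(e^(−k₁t) − e^(−k₂t)).
e^(−k₁t) = e^(−3.06×1.53) = e^(−4.682) = 0.009262; e^(−k₂t) = e^(−1.958) = 0.1411.
C_D = 3.06×2.08/(1.28−3.06) × (0.009262−0.1411) = (-3.576)×(-0.1318) = 0.4714 mol·L⁻¹.
Y_D = C_D/C_{A0} = 0.4714/2.08 = 0.227.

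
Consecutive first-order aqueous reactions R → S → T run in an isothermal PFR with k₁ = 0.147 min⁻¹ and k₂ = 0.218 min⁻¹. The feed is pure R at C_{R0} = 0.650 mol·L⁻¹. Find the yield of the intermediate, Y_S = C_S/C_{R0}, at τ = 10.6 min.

0.231

Solving the coupled first-order balances gives C_S(τ) = [k₁/(k₂−k₁)]·C_{R0}·(e^(−k₁τ) − e^(−k₂τ)).
e^(−k₁τ) = e^(−0.147×10.6) = e^(−1.558) = 0.2105; e^(−k₂τ) = e^(−2.311) = 0.09918.
C_S = 0.147×0.650/(0.218−0.147) × (0.2105−0.09918) = 1.346×0.1113 = 0.1498 mol·L⁻¹.
Y_S = C_S/C_{R0} = 0.1498/0.650 = 0.231.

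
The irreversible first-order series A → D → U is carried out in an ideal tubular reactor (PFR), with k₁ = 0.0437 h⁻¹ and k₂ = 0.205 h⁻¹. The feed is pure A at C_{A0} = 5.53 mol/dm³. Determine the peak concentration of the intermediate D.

For a first-order series the maximum intermediate yield is C_{D,max}/C_{A0} = (k₁/k₂)^[k₂/(k₂−k₁)].
= (0.0437/0.205)^(0.205/(0.205−0.0437)) = (0.2132)^(1.271) = 0.1402.
C_{D,max} = 0.1402×5.53 = 0.776 mol/dm³.

0.776 mol/dm³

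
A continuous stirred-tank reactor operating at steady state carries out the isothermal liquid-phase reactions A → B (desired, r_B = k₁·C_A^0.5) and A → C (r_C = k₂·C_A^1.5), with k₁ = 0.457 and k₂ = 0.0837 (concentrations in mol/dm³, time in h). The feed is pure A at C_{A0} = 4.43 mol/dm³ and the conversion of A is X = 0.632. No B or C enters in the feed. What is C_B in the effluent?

2.16 mol/dm³

Exit C_A = C_{A0}(1−X) = 4.43×0.368 = 1.630 mol/dm³.
In a CSTR the entire volume is at exit conditions, so r_B = 0.457×1.630^0.5 = 0.5835 and r_C = 0.0837×1.630^1.5 = 0.1742.
Fraction of consumed A going to B: r_B/(r_B+r_C) = 0.7701.
C_B = 0.7701·C_{A0}·X = 0.7701×4.43×0.632 = 2.16 mol/dm³.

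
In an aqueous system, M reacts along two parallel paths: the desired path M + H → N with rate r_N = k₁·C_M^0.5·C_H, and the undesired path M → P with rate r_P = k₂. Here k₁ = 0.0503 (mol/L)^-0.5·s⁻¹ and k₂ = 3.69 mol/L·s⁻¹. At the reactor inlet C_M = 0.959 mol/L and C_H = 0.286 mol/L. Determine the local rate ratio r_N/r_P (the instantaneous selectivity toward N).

0.00382

S_{N/P} = r_N/r_P = (k₁·C_M^0.5·C_H)/(k₂) = (k₁/k₂)·C_M^0.5·C_H.
= (0.0503×0.9590^0.5×0.2860) / (3.69) = 0.01409/3.690 = 0.00382.
Since the desired path is higher order in M, keeping C_M high (PFR or concentrated feed) favours N.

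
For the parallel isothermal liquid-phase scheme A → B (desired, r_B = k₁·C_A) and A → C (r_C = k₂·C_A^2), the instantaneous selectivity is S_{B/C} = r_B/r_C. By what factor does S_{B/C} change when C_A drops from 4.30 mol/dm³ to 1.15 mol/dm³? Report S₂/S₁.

S_{B/C} = (k₁/k₂)·C_A⁻¹, so S₂/S₁ = (C_{A,2}/C_{A,1})⁻¹.
= 4.30/1.15 = 3.74.

3.74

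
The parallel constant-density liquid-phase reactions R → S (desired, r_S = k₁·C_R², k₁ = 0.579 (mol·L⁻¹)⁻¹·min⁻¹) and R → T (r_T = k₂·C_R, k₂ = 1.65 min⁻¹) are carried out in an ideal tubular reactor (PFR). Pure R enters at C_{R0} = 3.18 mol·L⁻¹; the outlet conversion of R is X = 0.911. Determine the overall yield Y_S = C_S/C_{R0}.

C_R = C_{R0}(1−X) = 0.2830 mol·L⁻¹.
Along a PFR/batch, dC_T/dC_R = −r_T/(r_S+r_T) = −k₂/(k₂+k₁·C_R).
Integrating from C_{R0} to C_R: C_T = (1.65/0.579)·ln[(1.65+0.579·3.18)/(1.65+0.579·0.283)] = 2.850·ln(3.491/1.814) = 1.866 mol·L⁻¹.
Then C_S = (C_{R0}−C_R) − C_T = 2.897 − 1.866 = 1.031 mol·L⁻¹.
Y_S = C_S/C_{R0} = 1.031/3.18 = 0.324.

0.324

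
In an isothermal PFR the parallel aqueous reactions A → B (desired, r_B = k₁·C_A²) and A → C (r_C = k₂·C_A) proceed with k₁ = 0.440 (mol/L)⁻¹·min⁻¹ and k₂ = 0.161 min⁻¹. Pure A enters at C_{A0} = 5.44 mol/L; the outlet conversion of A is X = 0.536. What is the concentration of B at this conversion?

2.66 mol/L

C_A = C_{A0}(1−X) = 2.524 mol/L.
Along a PFR/batch, dC_C/dC_A = −r_C/(r_B+r_C) = −k₂/(k₂+k₁·C_A).
Integrating from C_{A0} to C_A: C_C = (0.161/0.440)·ln[(0.161+0.440·5.44)/(0.161+0.440·2.52)] = 0.3659·ln(2.555/1.272) = 0.2553 mol/L.
Then C_B = (C_{A0}−C_A) − C_C = 2.916 − 0.2553 = 2.661 mol/L.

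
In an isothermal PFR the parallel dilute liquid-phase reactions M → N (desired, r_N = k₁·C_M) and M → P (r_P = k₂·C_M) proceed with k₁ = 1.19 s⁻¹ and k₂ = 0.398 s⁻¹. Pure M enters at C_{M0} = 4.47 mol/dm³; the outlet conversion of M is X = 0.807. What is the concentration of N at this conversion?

C_M = C_{M0}(1−X) = 0.8627 mol/dm³.
Both paths are first order in M, so the instantaneous fraction to N is constant: dC_N/d(−C_M) = k₁/(k₁+k₂) = 0.7494.
C_N = 0.7494·(C_{M0}−C_M) = 0.7494×3.607 = 2.70 mol/dm³.

2.70 mol/dm³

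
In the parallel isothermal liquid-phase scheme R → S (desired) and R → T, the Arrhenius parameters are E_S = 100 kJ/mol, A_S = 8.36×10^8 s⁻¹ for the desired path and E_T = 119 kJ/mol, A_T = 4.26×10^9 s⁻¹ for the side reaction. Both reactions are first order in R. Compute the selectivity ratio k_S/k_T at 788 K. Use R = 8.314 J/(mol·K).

3.57

Since both paths have the same order in R, the concentration cancels and S_{S/T} = k_S/k_T = (A_S/A_T)·exp[(E_T−E_S)/(RT)].
(E_T−E_S)/(RT) = (119−100)×10³/(8.314×788) = 19000/6551 = 2.900.
k_S/k_T = (8.36×10^8/4.26×10^9)·exp(2.900) = 0.1962 × 18.18 = 3.57.
Since E_S < E_T, lowering the temperature improves selectivity toward S.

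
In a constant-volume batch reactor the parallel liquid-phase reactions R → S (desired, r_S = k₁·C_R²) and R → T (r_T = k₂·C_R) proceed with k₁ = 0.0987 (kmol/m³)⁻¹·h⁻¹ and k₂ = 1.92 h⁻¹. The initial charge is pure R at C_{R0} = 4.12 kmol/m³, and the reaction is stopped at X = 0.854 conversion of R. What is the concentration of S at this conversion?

C_R = C_{R0}(1−X) = 0.6015 kmol/m³.
Along a PFR/batch, dC_T/dC_R = −r_T/(r_S+r_T) = −k₂/(k₂+k₁·C_R).
Integrating from C_{R0} to C_R: C_T = (1.92/0.0987)·ln[(1.92+0.0987·4.12)/(1.92+0.0987·0.602)] = 19.45·ln(2.327/1.979) = 3.145 kmol/m³.
Then C_S = (C_{R0}−C_R) − C_T = 3.518 − 3.145 = 0.3740 kmol/m³.

0.374 kmol/m³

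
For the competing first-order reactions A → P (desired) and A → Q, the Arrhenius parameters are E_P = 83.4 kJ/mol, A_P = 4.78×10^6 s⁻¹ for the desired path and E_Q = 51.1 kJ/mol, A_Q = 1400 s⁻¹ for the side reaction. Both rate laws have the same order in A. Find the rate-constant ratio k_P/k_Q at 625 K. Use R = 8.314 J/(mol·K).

6.82

Since both paths have the same order in A, the concentration cancels and S_{P/Q} = k_P/k_Q = (A_P/A_Q)·exp[(E_Q−E_P)/(RT)].
(E_Q−E_P)/(RT) = (51.1−83.4)×10³/(8.314×625) = -32300/5196 = -6.216.
k_P/k_Q = (4.78×10^6/1400)·exp(-6.216) = 3414 × 0.001997 = 6.82.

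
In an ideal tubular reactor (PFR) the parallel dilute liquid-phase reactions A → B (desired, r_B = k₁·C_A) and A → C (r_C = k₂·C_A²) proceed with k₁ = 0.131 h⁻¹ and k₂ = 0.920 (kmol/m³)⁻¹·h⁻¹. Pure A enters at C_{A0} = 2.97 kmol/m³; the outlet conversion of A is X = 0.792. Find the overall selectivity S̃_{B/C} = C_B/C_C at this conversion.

C_A = C_{A0}(1−X) = 0.6178 kmol/m³.
Along a PFR/batch, dC_B/dC_A = −r_B/(r_B+r_C) = −k₁/(k₁+k₂·C_A).
Integrating from C_{A0} to C_A: C_B = (0.131/0.920)·ln[(0.131+0.920·2.97)/(0.131+0.920·0.618)] = 0.1424·ln(2.863/0.6993) = 0.2007 kmol/m³.
C_C = (C_{A0}−C_A)−C_B = 2.152 kmol/m³; S̃_{B/C} = 0.2007/2.152 = 0.0933.

0.0933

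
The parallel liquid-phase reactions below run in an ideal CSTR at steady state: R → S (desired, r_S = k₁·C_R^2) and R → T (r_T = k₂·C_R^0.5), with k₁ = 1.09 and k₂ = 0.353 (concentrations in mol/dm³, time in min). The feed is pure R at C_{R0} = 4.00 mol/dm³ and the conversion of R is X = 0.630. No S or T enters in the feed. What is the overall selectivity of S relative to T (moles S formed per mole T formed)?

5.56

Exit C_R = C_{R0}(1−X) = 4.00×0.370 = 1.480 mol/dm³.
Rates in a CSTR are evaluated at the outlet concentration: r_S = 1.09×1.480^2 = 2.388, r_T = 0.353×1.480^0.5 = 0.4294.
Overall selectivity = C_S/C_T = r_Sτ/(r_Tτ) = r_S/r_T = 5.56.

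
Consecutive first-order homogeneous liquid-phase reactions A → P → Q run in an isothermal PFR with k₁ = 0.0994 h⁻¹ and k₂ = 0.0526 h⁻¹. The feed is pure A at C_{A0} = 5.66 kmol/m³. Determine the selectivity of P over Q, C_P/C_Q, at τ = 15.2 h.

The intermediate concentration in a first-order A→B→C sequence is C_P = k₁C_{A0}(e^(−k₁τ) − e^(−k₂τ))/(k₂−k₁).
e^(−k₁τ) = e^(−0.0994×15.2) = e^(−1.511) = 0.2207; e^(−k₂τ) = e^(−0.7995) = 0.4495.
C_P = 0.0994×5.66/(0.0526−0.0994) × (0.2207−0.4495) = (-12.02)×(-0.2288) = 2.751 kmol/m³.
C_A = C_{A0}e^(−k₁τ) = 1.249 kmol/m³, so C_Q = C_{A0}−C_A−C_P = 1.660 kmol/m³; C_P/C_Q = 1.66.

1.66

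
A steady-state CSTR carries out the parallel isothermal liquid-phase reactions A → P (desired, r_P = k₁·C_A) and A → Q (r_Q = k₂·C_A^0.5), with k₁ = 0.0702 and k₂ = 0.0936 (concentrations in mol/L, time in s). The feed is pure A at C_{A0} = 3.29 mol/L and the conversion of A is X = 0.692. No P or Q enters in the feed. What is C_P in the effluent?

0.979 mol/L

Exit C_A = C_{A0}(1−X) = 3.29×0.308 = 1.013 mol/L.
In a CSTR the entire volume is at exit conditions, so r_P = 0.0702×1.013 = 0.07114 and r_Q = 0.0936×1.013^0.5 = 0.09422.
Fraction of consumed A going to P: r_P/(r_P+r_Q) = 0.4302.
C_P = 0.4302·C_{A0}·X = 0.4302×3.29×0.692 = 0.979 mol/L.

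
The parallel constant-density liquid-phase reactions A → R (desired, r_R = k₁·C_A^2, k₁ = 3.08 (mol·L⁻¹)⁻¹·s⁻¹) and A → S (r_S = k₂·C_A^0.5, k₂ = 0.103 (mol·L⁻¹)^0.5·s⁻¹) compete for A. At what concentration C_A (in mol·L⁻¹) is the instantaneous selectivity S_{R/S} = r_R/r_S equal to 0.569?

0.0713 mol·L⁻¹

S_{R/S} = (k₁/k₂)·C_A^1.5 ⇒ C_A = (S·k₂/k₁)^(1/1.5).
= (0.569×0.103/3.08)^(0.6667) = (0.01903)^(0.6667) = 0.0713 mol·L⁻¹.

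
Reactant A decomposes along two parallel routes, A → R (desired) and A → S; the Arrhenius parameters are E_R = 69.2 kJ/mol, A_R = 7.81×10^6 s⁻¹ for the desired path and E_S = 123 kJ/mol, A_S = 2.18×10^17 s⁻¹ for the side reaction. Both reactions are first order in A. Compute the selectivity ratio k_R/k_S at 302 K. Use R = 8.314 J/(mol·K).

With equal orders, S_{R/S} = k_R/k_S = (A_R/A_S)·exp[(E_S−E_R)/(RT)].
(E_S−E_R)/(RT) = (123−69.2)×10³/(8.314×302) = 53800/2511 = 21.43.
k_R/k_S = (7.81×10^6/2.18×10^17)·exp(21.43) = 3.583×10^-11 × 2.022×10^9 = 0.0724.

0.0724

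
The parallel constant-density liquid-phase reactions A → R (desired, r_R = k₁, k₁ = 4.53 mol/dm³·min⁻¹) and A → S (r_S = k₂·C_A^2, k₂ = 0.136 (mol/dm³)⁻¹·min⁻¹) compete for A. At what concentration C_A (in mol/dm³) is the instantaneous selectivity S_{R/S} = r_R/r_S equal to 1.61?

S_{R/S} = (k₁/k₂)·C_A^-2 ⇒ C_A = (S·k₂/k₁)^(-0.5).
= (1.61×0.136/4.53)^(-0.5) = (0.04834)^(-0.5) = 4.55 mol/dm³.

4.55 mol/dm³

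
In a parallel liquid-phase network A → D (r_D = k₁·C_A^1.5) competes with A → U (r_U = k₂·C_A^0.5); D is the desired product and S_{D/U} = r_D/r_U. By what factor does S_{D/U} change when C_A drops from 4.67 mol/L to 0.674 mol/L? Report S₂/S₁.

S_{D/U} = (k₁/k₂)·C_A, so S₂/S₁ = (C_{A,2}/C_{A,1}).
= 0.674/4.67 = 0.144.
Selectivity toward D falls as C_A falls — high-concentration operation is favoured.

0.144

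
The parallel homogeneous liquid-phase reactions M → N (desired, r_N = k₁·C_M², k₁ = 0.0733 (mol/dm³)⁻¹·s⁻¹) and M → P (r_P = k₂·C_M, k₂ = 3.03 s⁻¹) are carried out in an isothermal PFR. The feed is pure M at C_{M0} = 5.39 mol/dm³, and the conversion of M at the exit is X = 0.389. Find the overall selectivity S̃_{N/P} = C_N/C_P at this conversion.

0.105

C_M = C_{M0}(1−X) = 3.293 mol/dm³.
Along a PFR/batch, dC_P/dC_M = −r_P/(r_N+r_P) = −k₂/(k₂+k₁·C_M).
Integrating from C_{M0} to C_M: C_P = (3.03/0.0733)·ln[(3.03+0.0733·5.39)/(3.03+0.0733·3.29)] = 41.34·ln(3.425/3.271) = 1.898 mol/dm³.
Then C_N = (C_{M0}−C_M) − C_P = 2.097 − 1.898 = 0.1990 mol/dm³.
S̃_{N/P} = C_N/C_P = 0.1990/1.898 = 0.105.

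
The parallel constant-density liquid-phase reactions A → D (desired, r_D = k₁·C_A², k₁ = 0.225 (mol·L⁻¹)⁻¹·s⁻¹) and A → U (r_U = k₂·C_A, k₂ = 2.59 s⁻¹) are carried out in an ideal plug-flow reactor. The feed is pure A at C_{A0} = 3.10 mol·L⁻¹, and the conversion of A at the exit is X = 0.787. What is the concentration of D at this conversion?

0.337 mol·L⁻¹

C_A = C_{A0}(1−X) = 0.6603 mol·L⁻¹.
Along a PFR/batch, dC_U/dC_A = −r_U/(r_D+r_U) = −k₂/(k₂+k₁·C_A).
Integrating from C_{A0} to C_A: C_U = (2.59/0.225)·ln[(2.59+0.225·3.10)/(2.59+0.225·0.660)] = 11.51·ln(3.287/2.739) = 2.103 mol·L⁻¹.
Then C_D = (C_{A0}−C_A) − C_U = 2.440 − 2.103 = 0.3367 mol·L⁻¹.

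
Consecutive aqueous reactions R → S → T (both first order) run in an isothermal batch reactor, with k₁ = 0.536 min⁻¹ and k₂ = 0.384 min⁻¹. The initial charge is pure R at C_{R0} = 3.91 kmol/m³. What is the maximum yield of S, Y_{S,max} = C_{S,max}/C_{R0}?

0.431

For a first-order series the maximum intermediate yield is C_{S,max}/C_{R0} = (k₁/k₂)^[k₂/(k₂−k₁)].
= (0.536/0.384)^(0.384/(0.384−0.536)) = (1.396)^(-2.526) = 0.4306.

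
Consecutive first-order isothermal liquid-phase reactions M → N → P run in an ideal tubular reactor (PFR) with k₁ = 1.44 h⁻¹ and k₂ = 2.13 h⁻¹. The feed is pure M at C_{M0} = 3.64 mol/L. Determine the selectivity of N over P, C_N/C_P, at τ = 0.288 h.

For first-order series with pure M initially, C_N(τ) = k₁C_{M0}/(k₂−k₁)·(e^(−k₁τ) − e^(−k₂τ)).
e^(−k₁τ) = e^(−1.44×0.288) = e^(−0.4147) = 0.6605; e^(−k₂τ) = e^(−0.6134) = 0.5415.
C_N = 1.44×3.64/(2.13−1.44) × (0.6605−0.5415) = 7.597×0.1190 = 0.9043 mol/L.
C_M = C_{M0}e^(−k₁τ) = 2.404 mol/L, so C_P = C_{M0}−C_M−C_N = 0.3314 mol/L; C_N/C_P = 2.73.

2.73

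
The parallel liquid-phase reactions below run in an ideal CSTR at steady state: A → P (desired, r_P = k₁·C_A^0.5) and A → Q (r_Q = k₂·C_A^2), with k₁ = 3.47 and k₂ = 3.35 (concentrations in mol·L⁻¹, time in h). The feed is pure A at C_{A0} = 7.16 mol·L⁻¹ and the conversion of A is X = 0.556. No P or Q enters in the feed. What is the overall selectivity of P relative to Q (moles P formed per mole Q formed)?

0.183

Exit C_A = C_{A0}(1−X) = 7.16×0.444 = 3.179 mol·L⁻¹.
A CSTR operates uniformly at the exit composition, giving r_P = 6.187 and r_Q = 33.86 (each k·C_A^n at C_A = 3.179).
Overall selectivity = C_P/C_Q = r_Pτ/(r_Qτ) = r_P/r_Q = 0.183.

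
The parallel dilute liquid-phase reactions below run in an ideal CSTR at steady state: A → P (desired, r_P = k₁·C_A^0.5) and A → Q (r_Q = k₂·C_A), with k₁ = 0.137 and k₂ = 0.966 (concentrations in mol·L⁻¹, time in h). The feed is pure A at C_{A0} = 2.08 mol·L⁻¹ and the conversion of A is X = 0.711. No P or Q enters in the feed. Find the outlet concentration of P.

0.229 mol·L⁻¹

Exit C_A = C_{A0}(1−X) = 2.08×0.289 = 0.6011 mol·L⁻¹.
In a CSTR the entire volume is at exit conditions, so r_P = 0.137×0.6011^0.5 = 0.1062 and r_Q = 0.966×0.6011 = 0.5807.
Fraction of consumed A going to P: r_P/(r_P+r_Q) = 0.1546.
C_P = 0.1546·C_{A0}·X = 0.1546×2.08×0.711 = 0.229 mol·L⁻¹.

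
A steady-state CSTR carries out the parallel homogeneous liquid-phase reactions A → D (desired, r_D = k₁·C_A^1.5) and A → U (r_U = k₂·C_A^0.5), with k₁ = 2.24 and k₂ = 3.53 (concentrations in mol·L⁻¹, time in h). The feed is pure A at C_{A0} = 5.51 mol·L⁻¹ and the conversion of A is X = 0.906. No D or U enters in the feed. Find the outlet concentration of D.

Exit C_A = C_{A0}(1−X) = 5.51×0.0940 = 0.5179 mol·L⁻¹.
Rates in a CSTR are evaluated at the outlet concentration: r_D = 2.24×0.5179^1.5 = 0.8350, r_U = 3.53×0.5179^0.5 = 2.540.
Fraction of consumed A going to D: r_D/(r_D+r_U) = 0.2474.
C_D = 0.2474·C_{A0}·X = 0.2474×5.51×0.906 = 1.23 mol·L⁻¹.

1.23 mol·L⁻¹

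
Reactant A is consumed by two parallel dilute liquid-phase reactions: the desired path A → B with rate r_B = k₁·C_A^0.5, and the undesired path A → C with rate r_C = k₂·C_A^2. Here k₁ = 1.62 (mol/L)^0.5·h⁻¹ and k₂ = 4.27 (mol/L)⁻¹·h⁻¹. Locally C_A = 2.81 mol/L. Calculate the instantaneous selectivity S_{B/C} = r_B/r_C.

S_{B/C} = r_B/r_C = (k₁·C_A^0.5)/(k₂·C_A^2) = (k₁/k₂)·C_A^-1.5.
= (1.62×2.810^0.5) / (4.27×2.810^2) = 2.716/33.72 = 0.0805.
The undesired path is higher order in A, so low C_A (CSTR or dilute feed) favours B.

0.0805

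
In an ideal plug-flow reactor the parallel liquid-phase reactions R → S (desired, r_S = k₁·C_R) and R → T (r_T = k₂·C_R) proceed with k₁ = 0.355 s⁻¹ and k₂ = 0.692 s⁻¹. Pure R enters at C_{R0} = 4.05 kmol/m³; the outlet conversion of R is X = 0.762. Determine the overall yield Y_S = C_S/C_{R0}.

0.258

C_R = C_{R0}(1−X) = 0.9639 kmol/m³.
Both paths are first order in R, so the instantaneous fraction to S is constant: dC_S/d(−C_R) = k₁/(k₁+k₂) = 0.3391.
C_S = 0.3391·(C_{R0}−C_R) = 0.3391×3.086 = 1.05 kmol/m³.
Y_S = C_S/C_{R0} = 1.046/4.05 = 0.258.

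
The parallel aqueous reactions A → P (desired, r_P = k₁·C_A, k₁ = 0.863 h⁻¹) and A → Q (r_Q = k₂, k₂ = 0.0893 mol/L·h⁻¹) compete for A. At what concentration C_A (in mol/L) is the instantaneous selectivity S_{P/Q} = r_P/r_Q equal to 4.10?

S_{P/Q} = (k₁/k₂)·C_A ⇒ C_A = S·k₂/k₁.
= 4.10×0.0893/0.863 = 0.424 mol/L.

0.424 mol/L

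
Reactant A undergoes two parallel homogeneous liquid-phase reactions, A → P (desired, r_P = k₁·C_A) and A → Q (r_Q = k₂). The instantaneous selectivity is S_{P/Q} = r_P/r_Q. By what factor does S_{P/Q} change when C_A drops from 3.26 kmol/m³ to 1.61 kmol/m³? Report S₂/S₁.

S_{P/Q} = (k₁/k₂)·C_A, so S₂/S₁ = (C_{A,2}/C_{A,1}).
= 1.61/3.26 = 0.494.

0.494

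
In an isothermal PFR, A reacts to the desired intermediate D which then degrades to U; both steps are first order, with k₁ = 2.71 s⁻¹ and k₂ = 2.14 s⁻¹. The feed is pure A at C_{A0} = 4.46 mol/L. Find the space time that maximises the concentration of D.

For first-order series the maximum of C_D occurs at τ_opt = ln(k₂/k₁)/(k₂−k₁).
= ln(2.14/2.71)/(2.14−2.71) = ln(0.7897)/-0.5700 = -0.2361/-0.5700 = 0.414 s.

0.414 s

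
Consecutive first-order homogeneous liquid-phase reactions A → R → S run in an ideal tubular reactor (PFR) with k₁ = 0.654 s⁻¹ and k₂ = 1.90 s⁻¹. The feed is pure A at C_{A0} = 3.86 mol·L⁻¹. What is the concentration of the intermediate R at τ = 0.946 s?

0.756 mol·L⁻¹

Solving the coupled first-order balances gives C_R(τ) = [k₁/(k₂−k₁)]·C_{A0}·(e^(−k₁τ) − e^(−k₂τ)).
e^(−k₁τ) = e^(−0.654×0.946) = e^(−0.6187) = 0.5387; e^(−k₂τ) = e^(−1.797) = 0.1657.
C_R = 0.654×3.86/(1.90−0.654) × (0.5387−0.1657) = 2.026×0.3729 = 0.7556 mol·L⁻¹.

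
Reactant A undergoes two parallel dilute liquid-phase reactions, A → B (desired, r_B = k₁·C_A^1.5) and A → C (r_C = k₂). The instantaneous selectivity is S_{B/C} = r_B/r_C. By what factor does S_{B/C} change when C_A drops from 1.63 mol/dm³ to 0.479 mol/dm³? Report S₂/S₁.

S_{B/C} = (k₁/k₂)·C_A^1.5, so S₂/S₁ = (C_{A,2}/C_{A,1})^1.5.
= (0.479/1.63)^1.5 = (0.2939)^1.5 = 0.159.
Selectivity toward B falls as C_A falls — high-concentration operation is favoured.

0.159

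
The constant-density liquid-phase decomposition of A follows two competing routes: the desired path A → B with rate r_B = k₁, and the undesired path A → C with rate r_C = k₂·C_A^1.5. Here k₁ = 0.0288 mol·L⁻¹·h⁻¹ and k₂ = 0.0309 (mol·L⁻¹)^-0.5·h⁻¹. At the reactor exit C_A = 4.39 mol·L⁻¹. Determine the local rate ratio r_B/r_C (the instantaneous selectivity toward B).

0.101

S_{B/C} = r_B/r_C = (k₁)/(k₂·C_A^1.5) = (k₁/k₂)·C_A^-1.5.
= (0.0288) / (0.0309×4.390^1.5) = 0.02880/0.2842 = 0.101.
The undesired path is higher order in A, so low C_A (CSTR or dilute feed) favours B.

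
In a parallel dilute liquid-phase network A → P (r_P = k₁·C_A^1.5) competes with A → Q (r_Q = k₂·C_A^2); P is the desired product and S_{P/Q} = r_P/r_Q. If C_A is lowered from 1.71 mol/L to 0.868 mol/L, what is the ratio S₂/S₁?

1.40

S_{P/Q} = (k₁/k₂)·C_A^-0.5, so S₂/S₁ = (C_{A,2}/C_{A,1})^-0.5.
= (0.868/1.71)^(-0.5) = (0.5076)^(-0.5) = 1.40.
Selectivity toward P rises as C_A falls — low-concentration operation is favoured.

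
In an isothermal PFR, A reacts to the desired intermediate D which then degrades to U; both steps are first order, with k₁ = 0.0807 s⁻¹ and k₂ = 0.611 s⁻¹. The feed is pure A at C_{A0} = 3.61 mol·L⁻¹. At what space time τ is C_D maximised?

Setting dC_D/dτ = 0 gives τ_opt = ln(k₂/k₁)/(k₂−k₁).
= ln(0.611/0.0807)/(0.611−0.0807) = ln(7.571)/0.5303 = 2.024/0.5303 = 3.82 s.

3.82 s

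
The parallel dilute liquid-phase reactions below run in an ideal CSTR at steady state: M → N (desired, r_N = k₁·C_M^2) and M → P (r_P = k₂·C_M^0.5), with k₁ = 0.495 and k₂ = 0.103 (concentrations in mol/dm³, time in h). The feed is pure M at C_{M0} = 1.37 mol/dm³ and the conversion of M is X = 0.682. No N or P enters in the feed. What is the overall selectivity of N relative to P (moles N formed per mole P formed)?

Exit C_M = C_{M0}(1−X) = 1.37×0.318 = 0.4357 mol/dm³.
Rates in a CSTR are evaluated at the outlet concentration: r_N = 0.495×0.4357^2 = 0.09395, r_P = 0.103×0.4357^0.5 = 0.06798.
Overall selectivity = C_N/C_P = r_Nτ/(r_Pτ) = r_N/r_P = 1.38.

1.38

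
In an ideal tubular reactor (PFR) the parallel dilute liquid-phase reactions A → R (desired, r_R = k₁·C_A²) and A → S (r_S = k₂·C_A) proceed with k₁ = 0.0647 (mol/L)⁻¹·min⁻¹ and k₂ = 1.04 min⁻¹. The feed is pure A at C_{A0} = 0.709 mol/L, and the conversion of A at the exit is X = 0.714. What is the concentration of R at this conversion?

0.0139 mol/L

C_A = C_{A0}(1−X) = 0.2028 mol/L.
Along a PFR/batch, dC_S/dC_A = −r_S/(r_R+r_S) = −k₂/(k₂+k₁·C_A).
Integrating from C_{A0} to C_A: C_S = (1.04/0.0647)·ln[(1.04+0.0647·0.709)/(1.04+0.0647·0.203)] = 16.07·ln(1.086/1.053) = 0.4923 mol/L.
Then C_R = (C_{A0}−C_A) − C_S = 0.5062 − 0.4923 = 0.01392 mol/L.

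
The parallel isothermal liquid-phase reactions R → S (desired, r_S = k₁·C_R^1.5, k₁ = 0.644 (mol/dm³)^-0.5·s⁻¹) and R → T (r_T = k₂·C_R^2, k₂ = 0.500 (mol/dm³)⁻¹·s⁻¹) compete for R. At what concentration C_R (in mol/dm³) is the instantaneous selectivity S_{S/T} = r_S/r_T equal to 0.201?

S_{S/T} = (k₁/k₂)·C_R^-0.5 ⇒ C_R = (S·k₂/k₁)^(-2).
= (0.201×0.500/0.644)^(-2) = (0.1561)^(-2) = 41.1 mol/dm³.

41.1 mol/dm³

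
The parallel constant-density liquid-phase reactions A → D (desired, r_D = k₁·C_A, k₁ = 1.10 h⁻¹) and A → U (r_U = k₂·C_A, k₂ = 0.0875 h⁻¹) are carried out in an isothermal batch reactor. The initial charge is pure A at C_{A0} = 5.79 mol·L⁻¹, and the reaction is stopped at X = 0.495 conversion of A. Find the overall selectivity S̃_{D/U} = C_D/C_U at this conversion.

12.6

C_A = C_{A0}(1−X) = 2.924 mol·L⁻¹.
Both paths are first order in A, so the instantaneous fraction to D is constant: dC_D/d(−C_A) = k₁/(k₁+k₂) = 0.9263.
C_D = 0.9263·(C_{A0}−C_A) = 0.9263×2.866 = 2.65 mol·L⁻¹.
C_U = (C_{A0}−C_A)−C_D = 0.2112 mol·L⁻¹; S̃_{D/U} = 2.655/0.2112 = 12.6.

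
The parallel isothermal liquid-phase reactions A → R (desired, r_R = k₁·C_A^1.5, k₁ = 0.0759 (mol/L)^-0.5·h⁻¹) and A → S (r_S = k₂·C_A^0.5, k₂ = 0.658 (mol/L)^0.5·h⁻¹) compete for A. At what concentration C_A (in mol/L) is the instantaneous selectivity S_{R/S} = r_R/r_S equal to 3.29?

S_{R/S} = (k₁/k₂)·C_A ⇒ C_A = S·k₂/k₁.
= 3.29×0.658/0.0759 = 28.5 mol/L.

28.5 mol/L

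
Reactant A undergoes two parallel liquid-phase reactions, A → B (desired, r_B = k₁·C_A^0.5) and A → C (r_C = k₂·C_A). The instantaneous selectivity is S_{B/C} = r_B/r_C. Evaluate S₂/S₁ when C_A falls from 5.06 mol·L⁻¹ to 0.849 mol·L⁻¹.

2.44

S_{B/C} = (k₁/k₂)·C_A^-0.5, so S₂/S₁ = (C_{A,2}/C_{A,1})^-0.5.
= (0.849/5.06)^(-0.5) = (0.1678)^(-0.5) = 2.44.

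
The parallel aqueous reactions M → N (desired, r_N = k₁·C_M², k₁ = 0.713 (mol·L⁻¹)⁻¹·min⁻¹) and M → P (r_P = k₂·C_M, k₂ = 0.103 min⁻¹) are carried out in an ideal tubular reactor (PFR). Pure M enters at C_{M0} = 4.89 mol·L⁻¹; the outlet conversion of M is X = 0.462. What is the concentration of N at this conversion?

2.17 mol·L⁻¹

C_M = C_{M0}(1−X) = 2.631 mol·L⁻¹.
Along a PFR/batch, dC_P/dC_M = −r_P/(r_N+r_P) = −k₂/(k₂+k₁·C_M).
Integrating from C_{M0} to C_M: C_P = (0.103/0.713)·ln[(0.103+0.713·4.89)/(0.103+0.713·2.63)] = 0.1445·ln(3.590/1.979) = 0.08603 mol·L⁻¹.
Then C_N = (C_{M0}−C_M) − C_P = 2.259 − 0.08603 = 2.173 mol·L⁻¹.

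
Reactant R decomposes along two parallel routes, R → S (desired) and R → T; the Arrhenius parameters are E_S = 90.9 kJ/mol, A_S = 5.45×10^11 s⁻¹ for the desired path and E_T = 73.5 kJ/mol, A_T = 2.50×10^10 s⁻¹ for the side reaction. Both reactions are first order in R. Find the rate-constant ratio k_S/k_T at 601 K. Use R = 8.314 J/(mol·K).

0.670

With equal orders, S_{S/T} = k_S/k_T = (A_S/A_T)·exp[(E_T−E_S)/(RT)].
(E_T−E_S)/(RT) = (73.5−90.9)×10³/(8.314×601) = -17400/4997 = -3.482.
k_S/k_T = (5.45×10^11/2.50×10^10)·exp(-3.482) = 21.80 × 0.03074 = 0.670.
Since E_S > E_T, raising the temperature improves selectivity toward S.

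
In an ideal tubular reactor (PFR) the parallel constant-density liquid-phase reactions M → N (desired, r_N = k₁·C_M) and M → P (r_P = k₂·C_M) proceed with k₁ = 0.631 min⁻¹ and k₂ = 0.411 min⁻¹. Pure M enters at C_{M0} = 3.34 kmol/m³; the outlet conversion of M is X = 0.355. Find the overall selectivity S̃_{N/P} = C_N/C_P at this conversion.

C_M = C_{M0}(1−X) = 2.154 kmol/m³.
Both paths are first order in M, so the instantaneous fraction to N is constant: dC_N/d(−C_M) = k₁/(k₁+k₂) = 0.6056.
C_N = 0.6056·(C_{M0}−C_M) = 0.6056×1.186 = 0.718 kmol/m³.
C_P = (C_{M0}−C_M)−C_N = 0.4677 kmol/m³; S̃_{N/P} = 0.7180/0.4677 = 1.54.

1.54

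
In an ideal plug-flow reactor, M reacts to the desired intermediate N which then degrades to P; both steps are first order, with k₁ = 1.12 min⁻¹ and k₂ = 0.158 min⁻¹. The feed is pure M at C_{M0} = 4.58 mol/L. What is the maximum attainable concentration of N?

3.32 mol/L

Evaluating C_N at τ_opt = ln(k₂/k₁)/(k₂−k₁) gives C_{N,max}/C_{M0} = (k₁/k₂)^[k₂/(k₂−k₁)].
= (1.12/0.158)^(0.158/(0.158−1.12)) = (7.089)^(-0.1642) = 0.7249.
C_{N,max} = 0.7249×4.58 = 3.32 mol/L.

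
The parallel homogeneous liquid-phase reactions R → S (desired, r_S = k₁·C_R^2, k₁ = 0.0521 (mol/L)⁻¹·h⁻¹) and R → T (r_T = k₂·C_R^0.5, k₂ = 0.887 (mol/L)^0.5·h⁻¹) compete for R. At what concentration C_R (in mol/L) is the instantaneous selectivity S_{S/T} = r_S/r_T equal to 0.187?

2.16 mol/L

S_{S/T} = (k₁/k₂)·C_R^1.5 ⇒ C_R = (S·k₂/k₁)^(1/1.5).
= (0.187×0.887/0.0521)^(0.6667) = (3.184)^(0.6667) = 2.16 mol/L.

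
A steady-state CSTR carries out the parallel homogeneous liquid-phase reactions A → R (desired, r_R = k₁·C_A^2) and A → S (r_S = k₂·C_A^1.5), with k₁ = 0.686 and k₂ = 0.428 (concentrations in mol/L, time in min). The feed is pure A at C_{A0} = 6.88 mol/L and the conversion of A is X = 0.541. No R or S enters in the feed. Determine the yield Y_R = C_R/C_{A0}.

Exit C_A = C_{A0}(1−X) = 6.88×0.459 = 3.158 mol/L.
In a CSTR the entire volume is at exit conditions, so r_R = 0.686×3.158^2 = 6.841 and r_S = 0.428×3.158^1.5 = 2.402.
Fraction of consumed A going to R: r_R/(r_R+r_S) = 0.7401.
C_R = 0.7401·C_{A0}·X = 0.7401×6.88×0.541 = 2.75 mol/L; Y_R = C_R/C_{A0} = 0.400.

0.400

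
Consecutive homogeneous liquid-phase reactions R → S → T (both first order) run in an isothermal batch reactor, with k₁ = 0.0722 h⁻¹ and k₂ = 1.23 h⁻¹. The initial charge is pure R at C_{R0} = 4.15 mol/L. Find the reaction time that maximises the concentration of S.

2.45 h

Setting dC_S/dt = 0 gives t_opt = ln(k₂/k₁)/(k₂−k₁).
= ln(1.23/0.0722)/(1.23−0.0722) = ln(17.04)/1.158 = 2.835/1.158 = 2.45 h.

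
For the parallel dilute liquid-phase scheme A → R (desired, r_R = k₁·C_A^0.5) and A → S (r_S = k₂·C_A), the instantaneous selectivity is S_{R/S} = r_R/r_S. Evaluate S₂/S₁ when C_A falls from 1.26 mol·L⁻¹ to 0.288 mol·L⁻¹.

2.09

S_{R/S} = (k₁/k₂)·C_A^-0.5, so S₂/S₁ = (C_{A,2}/C_{A,1})^-0.5.
= (0.288/1.26)^(-0.5) = (0.2286)^(-0.5) = 2.09.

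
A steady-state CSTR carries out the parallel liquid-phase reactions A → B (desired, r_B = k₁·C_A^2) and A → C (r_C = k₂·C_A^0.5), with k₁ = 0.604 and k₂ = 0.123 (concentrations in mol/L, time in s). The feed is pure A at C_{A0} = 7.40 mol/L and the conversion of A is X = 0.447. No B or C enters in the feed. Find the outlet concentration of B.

Exit C_A = C_{A0}(1−X) = 7.40×0.553 = 4.092 mol/L.
A CSTR operates uniformly at the exit composition, giving r_B = 10.11 and r_C = 0.2488 (each k·C_A^n at C_A = 4.092).
Fraction of consumed A going to B: r_B/(r_B+r_C) = 0.9760.
C_B = 0.9760·C_{A0}·X = 0.9760×7.40×0.447 = 3.23 mol/L.

3.23 mol/L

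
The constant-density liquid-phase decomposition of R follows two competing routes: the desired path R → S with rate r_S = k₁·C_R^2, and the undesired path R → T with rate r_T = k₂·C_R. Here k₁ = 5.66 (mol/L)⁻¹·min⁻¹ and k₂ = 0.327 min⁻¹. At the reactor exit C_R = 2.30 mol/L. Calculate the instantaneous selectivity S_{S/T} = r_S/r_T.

39.8

S_{S/T} = r_S/r_T = (k₁·C_R^2)/(k₂·C_R) = (k₁/k₂)·C_R.
= (5.66×2.300^2) / (0.327×2.300) = 29.94/0.7521 = 39.8.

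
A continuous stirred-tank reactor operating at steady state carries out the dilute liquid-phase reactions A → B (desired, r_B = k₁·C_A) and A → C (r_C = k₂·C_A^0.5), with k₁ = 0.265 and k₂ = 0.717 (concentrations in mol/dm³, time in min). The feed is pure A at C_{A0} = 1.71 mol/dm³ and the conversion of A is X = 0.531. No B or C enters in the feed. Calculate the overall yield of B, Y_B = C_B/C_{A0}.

Exit C_A = C_{A0}(1−X) = 1.71×0.469 = 0.8020 mol/dm³.
Rates in a CSTR are evaluated at the outlet concentration: r_B = 0.265×0.8020 = 0.2125, r_C = 0.717×0.8020^0.5 = 0.6421.
Fraction of consumed A going to B: r_B/(r_B+r_C) = 0.2487.
C_B = 0.2487·C_{A0}·X = 0.2487×1.71×0.531 = 0.226 mol/dm³; Y_B = C_B/C_{A0} = 0.132.

0.132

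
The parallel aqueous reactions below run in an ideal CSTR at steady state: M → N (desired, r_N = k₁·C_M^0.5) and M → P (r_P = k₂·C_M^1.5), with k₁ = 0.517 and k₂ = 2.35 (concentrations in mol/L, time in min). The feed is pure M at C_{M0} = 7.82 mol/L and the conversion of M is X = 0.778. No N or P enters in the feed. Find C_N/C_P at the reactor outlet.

0.127

Exit C_M = C_{M0}(1−X) = 7.82×0.222 = 1.736 mol/L.
A CSTR operates uniformly at the exit composition, giving r_N = 0.6812 and r_P = 5.375 (each k·C_M^n at C_M = 1.736).
Overall selectivity = C_N/C_P = r_Nτ/(r_Pτ) = r_N/r_P = 0.127.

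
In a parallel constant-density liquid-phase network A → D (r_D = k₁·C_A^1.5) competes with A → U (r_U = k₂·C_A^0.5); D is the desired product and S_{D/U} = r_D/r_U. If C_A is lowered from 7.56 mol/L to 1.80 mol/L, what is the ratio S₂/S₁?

0.238

S_{D/U} = (k₁/k₂)·C_A, so S₂/S₁ = (C_{A,2}/C_{A,1}).
= 1.80/7.56 = 0.238.
Selectivity toward D falls as C_A falls — high-concentration operation is favoured.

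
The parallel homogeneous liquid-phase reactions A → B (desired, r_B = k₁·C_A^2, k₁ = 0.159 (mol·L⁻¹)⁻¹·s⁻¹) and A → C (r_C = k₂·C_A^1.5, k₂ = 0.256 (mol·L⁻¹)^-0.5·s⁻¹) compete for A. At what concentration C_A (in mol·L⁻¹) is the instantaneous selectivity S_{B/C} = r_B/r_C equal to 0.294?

S_{B/C} = (k₁/k₂)·C_A^0.5 ⇒ C_A = (S·k₂/k₁)^(2).
= (0.294×0.256/0.159)^(2) = (0.4734)^(2) = 0.224 mol·L⁻¹.

0.224 mol·L⁻¹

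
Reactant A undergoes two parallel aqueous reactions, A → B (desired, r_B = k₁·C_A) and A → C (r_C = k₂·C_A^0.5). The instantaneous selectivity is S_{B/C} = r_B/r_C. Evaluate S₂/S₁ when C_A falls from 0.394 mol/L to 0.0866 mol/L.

0.469

S_{B/C} = (k₁/k₂)·C_A^0.5, so S₂/S₁ = (C_{A,2}/C_{A,1})^0.5.
= (0.0866/0.394)^0.5 = (0.2198)^0.5 = 0.469.
Selectivity toward B falls as C_A falls — high-concentration operation is favoured.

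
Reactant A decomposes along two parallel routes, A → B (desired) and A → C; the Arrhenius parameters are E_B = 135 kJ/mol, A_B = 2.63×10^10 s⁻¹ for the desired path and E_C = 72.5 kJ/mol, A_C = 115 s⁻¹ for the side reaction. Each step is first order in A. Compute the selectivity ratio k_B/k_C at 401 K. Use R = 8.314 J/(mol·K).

Since both paths have the same order in A, the concentration cancels and S_{B/C} = k_B/k_C = (A_B/A_C)·exp[(E_C−E_B)/(RT)].
(E_C−E_B)/(RT) = (72.5−135)×10³/(8.314×401) = -62500/3334 = -18.75.
k_B/k_C = (2.63×10^10/115)·exp(-18.75) = 2.287×10^8 × 7.218×10^-9 = 1.65.
Since E_B > E_C, raising the temperature improves selectivity toward B.

1.65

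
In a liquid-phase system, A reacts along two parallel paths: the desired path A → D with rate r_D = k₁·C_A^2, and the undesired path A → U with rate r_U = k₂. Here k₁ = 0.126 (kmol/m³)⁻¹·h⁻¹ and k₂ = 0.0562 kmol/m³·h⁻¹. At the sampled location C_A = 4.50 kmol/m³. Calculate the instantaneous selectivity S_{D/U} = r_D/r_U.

S_{D/U} = r_D/r_U = (k₁·C_A^2)/(k₂) = (k₁/k₂)·C_A^2.
= (0.126×4.500^2) / (0.0562) = 2.551/0.05620 = 45.4.
Since the desired path is higher order in A, keeping C_A high (PFR or concentrated feed) favours D.

45.4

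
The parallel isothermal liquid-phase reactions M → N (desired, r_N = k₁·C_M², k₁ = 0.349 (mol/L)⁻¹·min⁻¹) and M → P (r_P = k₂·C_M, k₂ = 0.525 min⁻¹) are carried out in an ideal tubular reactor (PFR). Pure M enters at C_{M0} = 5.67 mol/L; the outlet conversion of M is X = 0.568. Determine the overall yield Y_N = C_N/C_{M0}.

C_M = C_{M0}(1−X) = 2.449 mol/L.
Along a PFR/batch, dC_P/dC_M = −r_P/(r_N+r_P) = −k₂/(k₂+k₁·C_M).
Integrating from C_{M0} to C_M: C_P = (0.525/0.349)·ln[(0.525+0.349·5.67)/(0.525+0.349·2.45)] = 1.504·ln(2.504/1.380) = 0.8963 mol/L.
Then C_N = (C_{M0}−C_M) − C_P = 3.221 − 0.8963 = 2.324 mol/L.
Y_N = C_N/C_{M0} = 2.324/5.67 = 0.410.

0.410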